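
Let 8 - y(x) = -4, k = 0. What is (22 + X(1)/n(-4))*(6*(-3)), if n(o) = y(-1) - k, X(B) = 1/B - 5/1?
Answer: -390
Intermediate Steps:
y(x) = 12 (y(x) = 8 - 1*(-4) = 8 + 4 = 12)
X(B) = -5 + 1/B (X(B) = 1/B - 5*1 = 1/B - 5 = -5 + 1/B)
n(o) = 12 (n(o) = 12 - 1*0 = 12 + 0 = 12)
(22 + X(1)/n(-4))*(6*(-3)) = (22 + (-5 + 1/1)/12)*(6*(-3)) = (22 + (-5 + 1)*(1/12))*(-18) = (22 - 4*1/12)*(-18) = (22 - 1/3)*(-18) = (65/3)*(-18) = -390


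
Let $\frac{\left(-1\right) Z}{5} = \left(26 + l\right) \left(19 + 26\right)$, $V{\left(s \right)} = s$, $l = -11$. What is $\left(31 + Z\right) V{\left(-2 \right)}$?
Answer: $6688$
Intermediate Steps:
$Z = -3375$ ($Z = - 5 \left(26 - 11\right) \left(19 + 26\right) = - 5 \cdot 15 \cdot 45 = \left(-5\right) 675 = -3375$)
$\left(31 + Z\right) V{\left(-2 \right)} = \left(31 - 3375\right) \left(-2\right) = \left(-3344\right) \left(-2\right) = 6688$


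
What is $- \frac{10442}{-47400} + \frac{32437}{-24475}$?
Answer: $- \frac{25638917}{23202300} \approx -1.105$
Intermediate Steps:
$- \frac{10442}{-47400} + \frac{32437}{-24475} = \left(-10442\right) \left(- \frac{1}{47400}\right) + 32437 \left(- \frac{1}{24475}\right) = \frac{5221}{23700} - \frac{32437}{24475} = - \frac{25638917}{23202300}$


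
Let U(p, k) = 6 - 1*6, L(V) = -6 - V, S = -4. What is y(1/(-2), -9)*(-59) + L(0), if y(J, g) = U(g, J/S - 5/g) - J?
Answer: -71/2 ≈ -35.500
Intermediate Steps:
U(p, k) = 0 (U(p, k) = 6 - 6 = 0)
y(J, g) = -J (y(J, g) = 0 - J = -J)
y(1/(-2), -9)*(-59) + L(0) = -1/(-2)*(-59) + (-6 - 1*0) = -1*(-1/2)*(-59) + (-6 + 0) = (1/2)*(-59) - 6 = -59/2 - 6 = -71/2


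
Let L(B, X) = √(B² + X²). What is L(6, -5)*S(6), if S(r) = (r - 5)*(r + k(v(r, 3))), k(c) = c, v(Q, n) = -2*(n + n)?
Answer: -6*√61 ≈ -46.862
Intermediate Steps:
v(Q, n) = -4*n
S(r) = (-12 + r)*(-5 + r) (S(r) = (r - 5)*(r - 4*3) = (-5 + r)*(r - 12) = (-5 + r)*(-12 + r) = (-12 + r)*(-5 + r))
L(6, -5)*S(6) = √(6² + (-5)²)*(60 + 6² - 17*6) = √(36 + 25)*(60 + 36 - 102) = √61*(-6) = -6*√61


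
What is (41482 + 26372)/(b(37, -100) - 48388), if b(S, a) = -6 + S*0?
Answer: -33927/24197 ≈ -1.4021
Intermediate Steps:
b(S, a) = -6 (b(S, a) = -6 + 0 = -6)
(41482 + 26372)/(b(37, -100) - 48388) = (41482 + 26372)/(-6 - 48388) = 67854/(-48394) = 67854*(-1/48394) = -33927/24197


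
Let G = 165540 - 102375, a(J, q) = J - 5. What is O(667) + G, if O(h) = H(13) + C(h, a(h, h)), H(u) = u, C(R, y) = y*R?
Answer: 504732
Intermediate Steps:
a(J, q) = -5 + J
C(R, y) = R*y
O(h) = 13 + h*(-5 + h)
G = 63165
O(667) + G = (13 + 667*(-5 + 667)) + 63165 = (13 + 667*662) + 63165 = (13 + 441554) + 63165 = 441567 + 63165 = 504732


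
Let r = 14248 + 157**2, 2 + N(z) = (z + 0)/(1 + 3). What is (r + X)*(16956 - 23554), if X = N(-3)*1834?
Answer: -223365393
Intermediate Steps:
N(z) = -2 + z/4 (N(z) = -2 + (z + 0)/(1 + 3) = -2 + z/4)
X = -10087/2 (X = (-2 + (1/4)*(-3))*1834 = (-2 - 3/4)*1834 = -11/4*1834 = -10087/2 ≈ -5043.5)
r = 38897 (r = 14248 + 24649 = 38897)
(r + X)*(16956 - 23554) = (38897 - 10087/2)*(16956 - 23554) = (67707/2)*(-6598) = -223365393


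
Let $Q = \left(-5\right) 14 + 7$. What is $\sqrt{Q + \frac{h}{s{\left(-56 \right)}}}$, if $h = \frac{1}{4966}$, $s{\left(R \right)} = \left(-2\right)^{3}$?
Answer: $\frac{i \sqrt{6214613795}}{9932} \approx 7.9373 i$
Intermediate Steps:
$s{\left(R \right)} = -8$
$Q = -63$ ($Q = -70 + 7 = -63$)
$h = \frac{1}{4966} \approx 0.00020137$
$\sqrt{Q + \frac{h}{s{\left(-56 \right)}}} = \sqrt{-63 + \frac{1}{4966 \left(-8\right)}} = \sqrt{-63 + \frac{1}{4966} \left(- \frac{1}{8}\right)} = \sqrt{-63 - \frac{1}{39728}} = \sqrt{- \frac{2502865}{39728}} = \frac{i \sqrt{6214613795}}{9932}$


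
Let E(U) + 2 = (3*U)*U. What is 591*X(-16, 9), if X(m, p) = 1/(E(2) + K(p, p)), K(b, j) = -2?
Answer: 591/8 ≈ 73.875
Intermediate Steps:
E(U) = -2 + 3*U² (E(U) = -2 + (3*U)*U = -2 + 3*U²)
X(m, p) = ⅛ (X(m, p) = 1/((-2 + 3*2²) - 2) = 1/((-2 + 3*4) - 2) = 1/((-2 + 12) - 2) = 1/(10 - 2) = 1/8 = ⅛)
591*X(-16, 9) = 591*(⅛) = 591/8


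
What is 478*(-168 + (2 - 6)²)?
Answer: -72656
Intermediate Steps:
478*(-168 + (2 - 6)²) = 478*(-168 + (-4)²) = 478*(-168 + 16) = 478*(-152) = -72656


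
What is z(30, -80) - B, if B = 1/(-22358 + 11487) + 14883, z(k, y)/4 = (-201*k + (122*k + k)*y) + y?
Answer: -13263957132/10871 ≈ -1.2201e+6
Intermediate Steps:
z(k, y) = -804*k + 4*y + 492*k*y (z(k, y) = 4*((-201*k + (122*k + k)*y) + y) = 4*((-201*k + (123*k)*y) + y) = 4*((-201*k + 123*k*y) + y) = 4*(y - 201*k + 123*k*y) = -804*k + 4*y + 492*k*y)
B = 161793092/10871 (B = 1/(-10871) + 14883 = -1/10871 + 14883 = 161793092/10871 ≈ 14883.)
z(30, -80) - B = (-804*30 + 4*(-80) + 492*30*(-80)) - 1*161793092/10871 = (-24120 - 320 - 1180800) - 161793092/10871 = -1205240 - 161793092/10871 = -13263957132/10871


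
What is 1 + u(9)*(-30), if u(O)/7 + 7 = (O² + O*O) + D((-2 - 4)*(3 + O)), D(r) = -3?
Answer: -31919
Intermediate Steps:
u(O) = -70 + 14*O² (u(O) = -49 + 7*((O² + O*O) - 3) = -49 + 7*((O² + O²) - 3) = -49 + 7*(2*O² - 3) = -49 + 7*(-3 + 2*O²) = -49 + (-21 + 14*O²) = -70 + 14*O²)
1 + u(9)*(-30) = 1 + (-70 + 14*9²)*(-30) = 1 + (-70 + 14*81)*(-30) = 1 + (-70 + 1134)*(-30) = 1 + 1064*(-30) = 1 - 31920 = -31919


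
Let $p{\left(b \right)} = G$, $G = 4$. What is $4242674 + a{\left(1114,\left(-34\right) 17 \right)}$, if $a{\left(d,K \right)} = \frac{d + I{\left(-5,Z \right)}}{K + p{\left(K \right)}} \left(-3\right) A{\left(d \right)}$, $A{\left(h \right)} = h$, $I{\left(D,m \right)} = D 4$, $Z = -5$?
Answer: $\frac{1219475512}{287} \approx 4.249 \cdot 10^{6}$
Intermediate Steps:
$p{\left(b \right)} = 4$
$I{\left(D,m \right)} = 4 D$
$a{\left(d,K \right)} = - \frac{3 d \left(-20 + d\right)}{4 + K}$ ($a{\left(d,K \right)} = \frac{d + 4 \left(-5\right)}{K + 4} \left(-3\right) d = \frac{d - 20}{4 + K} \left(-3\right) d = \frac{-20 + d}{4 + K} \left(-3\right) d = - \frac{3 \left(-20 + d\right)}{4 + K} d = - \frac{3 d \left(-20 + d\right)}{4 + K}$)
$4242674 + a{\left(1114,\left(-34\right) 17 \right)} = 4242674 + 3 \cdot 1114 \frac{1}{4 - 578} \left(20 - 1114\right) = 4242674 + 3 \cdot 1114 \frac{1}{-574} \left(-1094\right) = 4242674 + 3 \cdot 1114 \left(- \frac{1}{574}\right) \left(-1094\right) = 4242674 + \frac{1828074}{287} = \frac{1219475512}{287}$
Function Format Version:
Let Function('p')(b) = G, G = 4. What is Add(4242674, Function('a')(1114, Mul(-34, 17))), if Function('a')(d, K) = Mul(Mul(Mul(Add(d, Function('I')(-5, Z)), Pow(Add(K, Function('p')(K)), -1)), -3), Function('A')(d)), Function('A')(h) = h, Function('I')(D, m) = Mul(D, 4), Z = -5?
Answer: Rational(1219475512, 287) ≈ 4.2490e+6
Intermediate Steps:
Function('p')(b) = 4
Function('I')(D, m) = Mul(4, D)
Function('a')(d, K) = Mul(-3, d, Pow(Add(4, K), -1), Add(-20, d)) (Function('a')(d, K) = Mul(Mul(Mul(Add(d, Mul(4, -5)), Pow(Add(K, 4), -1)), -3), d) = Mul(Mul(Mul(Add(d, -20), Pow(Add(4, K), -1)), -3), d) = Mul(Mul(Mul(Add(-20, d), Pow(Add(4, K), -1)), -3), d) = Mul(Mul(Mul(Pow(Add(4, K), -1), Add(-20, d)), -3), d) = Mul(Mul(-3, Pow(Add(4, K), -1), Add(-20, d)), d) = Mul(-3, d, Pow(Add(4, K), -1), Add(-20, d)))
Add(4242674, Function('a')(1114, Mul(-34, 17))) = Add(4242674, Mul(3, 1114, Pow(Add(4, Mul(-34, 17)), -1), Add(20, Mul(-1, 1114)))) = Add(4242674, Mul(3, 1114, Pow(Add(4, -578), -1), Add(20, -1114))) = Add(4242674, Mul(3, 1114, Pow(-574, -1), -1094)) = Add(4242674, Mul(3, 1114, Rational(-1, 574), -1094)) = Add(4242674, Rational(1828074, 287)) = Rational(1219475512, 287)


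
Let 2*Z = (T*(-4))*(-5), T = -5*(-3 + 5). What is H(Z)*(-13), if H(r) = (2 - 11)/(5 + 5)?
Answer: 117/10 ≈ 11.700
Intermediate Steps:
T = -10 (T = -5*2 = -10)
Z = -100 (Z = (-10*(-4)*(-5))/2 = (40*(-5))/2 = (1/2)*(-200) = -100)
H(r) = -9/10
H(Z)*(-13) = -9/10*(-13) = 117/10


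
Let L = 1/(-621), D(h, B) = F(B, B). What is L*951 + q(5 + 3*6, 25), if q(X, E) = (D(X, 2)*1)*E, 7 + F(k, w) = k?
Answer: -26192/207 ≈ -126.53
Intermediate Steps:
F(k, w) = -7 + k
D(h, B) = -7 + B
q(X, E) = -5*E (q(X, E) = ((-7 + 2)*1)*E = (-5*1)*E = -5*E)
L = -1/621 ≈ -0.0016103
L*951 + q(5 + 3*6, 25) = -1/621*951 - 5*25 = -317/207 - 125 = -26192/207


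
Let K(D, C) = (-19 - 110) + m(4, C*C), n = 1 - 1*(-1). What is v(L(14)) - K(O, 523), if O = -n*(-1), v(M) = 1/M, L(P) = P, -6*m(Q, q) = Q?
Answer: 5449/42 ≈ 129.74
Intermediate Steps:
m(Q, q) = -Q/6
n = 2 (n = 1 + 1 = 2)
O = 2 (O = -1*2*(-1) = -2*(-1) = 2)
K(D, C) = -389/3 (K(D, C) = (-19 - 110) - ⅙*4 = -129 - ⅔ = -389/3)
v(L(14)) - K(O, 523) = 1/14 - 1*(-389/3) = 1/14 + 389/3 = 5449/42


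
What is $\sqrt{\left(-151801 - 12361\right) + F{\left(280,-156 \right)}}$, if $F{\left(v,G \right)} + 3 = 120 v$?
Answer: $i \sqrt{130565} \approx 361.34 i$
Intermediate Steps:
$F{\left(v,G \right)} = -3 + 120 v$
$\sqrt{\left(-151801 - 12361\right) + F{\left(280,-156 \right)}} = \sqrt{\left(-151801 - 12361\right) + \left(-3 + 120 \cdot 280\right)} = \sqrt{\left(-151801 - 12361\right) + \left(-3 + 33600\right)} = \sqrt{-164162 + 33597} = \sqrt{-130565} = i \sqrt{130565}$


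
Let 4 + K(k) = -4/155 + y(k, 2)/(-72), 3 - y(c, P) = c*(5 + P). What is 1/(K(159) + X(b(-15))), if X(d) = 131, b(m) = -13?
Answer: 1860/264847 ≈ 0.0070229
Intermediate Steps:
y(c, P) = 3 - c*(5 + P)
K(k) = -15131/3720 + 7*k/72 (K(k) = -4 + (-4/155 + (3 - 5*k - 1*2*k)/(-72)) = -4 + (-4*1/155 + (3 - 5*k - 2*k)*(-1/72)) = -4 + (-4/155 + (3 - 7*k)*(-1/72)) = -4 + (-4/155 + (-1/24 + 7*k/72)) = -4 + (-251/3720 + 7*k/72) = -15131/3720 + 7*k/72)
1/(K(159) + X(b(-15))) = 1/((-15131/3720 + (7/72)*159) + 131) = 1/((-15131/3720 + 371/24) + 131) = 1/(21187/1860 + 131) = 1/(264847/1860) = 1860/264847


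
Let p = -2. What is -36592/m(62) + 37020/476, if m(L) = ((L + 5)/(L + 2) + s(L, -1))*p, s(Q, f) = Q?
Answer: 176686261/480165 ≈ 367.97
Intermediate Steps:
m(L) = -2*L - 2*(5 + L)/(2 + L) (m(L) = ((L + 5)/(L + 2) + L)*(-2) = ((5 + L)/(2 + L) + L)*(-2) = (L + (5 + L)/(2 + L))*(-2) = -2*L - 2*(5 + L)/(2 + L))
-36592/m(62) + 37020/476 = -36592*(2 + 62)/(2*(-5 - 1*62² - 3*62)) + 37020/476 = -36592*32/(-5 - 1*3844 - 186) + 37020*(1/476) = -36592*32/(-5 - 3844 - 186) + 9255/119 = -36592/(2*(1/64)*(-4035)) + 9255/119 = -36592/(-4035/32) + 9255/119 = -36592*(-32/4035) + 9255/119 = 1170944/4035 + 9255/119 = 176686261/480165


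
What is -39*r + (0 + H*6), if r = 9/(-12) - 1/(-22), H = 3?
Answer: 2001/44 ≈ 45.477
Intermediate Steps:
r = -31/44 (r = 9*(-1/12) - 1*(-1/22) = -3/4 + 1/22 = -31/44 ≈ -0.70455)
-39*r + (0 + H*6) = -39*(-31/44) + (0 + 3*6) = 1209/44 + (0 + 18) = 1209/44 + 18 = 2001/44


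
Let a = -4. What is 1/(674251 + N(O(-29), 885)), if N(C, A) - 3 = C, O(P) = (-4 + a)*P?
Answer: 1/674486 ≈ 1.4826e-6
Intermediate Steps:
O(P) = -8*P (O(P) = (-4 - 4)*P = -8*P)
N(C, A) = 3 + C
1/(674251 + N(O(-29), 885)) = 1/(674251 + (3 - 8*(-29))) = 1/(674251 + (3 + 232)) = 1/(674251 + 235) = 1/674486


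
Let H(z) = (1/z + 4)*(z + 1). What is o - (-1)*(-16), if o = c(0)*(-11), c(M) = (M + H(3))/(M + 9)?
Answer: -1004/27 ≈ -37.185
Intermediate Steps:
H(z) = (1 + z)*(4 + 1/z) (H(z) = (4 + 1/z)*(1 + z) = (1 + z)*(4 + 1/z))
c(M) = (52/3 + M)/(9 + M) (c(M) = (M + (5 + 1/3 + 4*3))/(M + 9) = (M + (5 + 1/3 + 12))/(9 + M) = (M + 52/3)/(9 + M) = (52/3 + M)/(9 + M))
o = -572/27 (o = ((52/3 + 0)/(9 + 0))*(-11) = ((52/3)/9)*(-11) = ((1/9)*(52/3))*(-11) = (52/27)*(-11) = -572/27 ≈ -21.185)
o - (-1)*(-16) = -572/27 - (-1)*(-16) = -572/27 - 1*16 = -572/27 - 16 = -1004/27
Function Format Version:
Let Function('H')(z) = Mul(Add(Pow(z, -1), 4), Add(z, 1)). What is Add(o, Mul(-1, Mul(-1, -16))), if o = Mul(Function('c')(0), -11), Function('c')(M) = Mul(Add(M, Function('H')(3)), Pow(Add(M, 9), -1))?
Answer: Rational(-1004, 27) ≈ -37.185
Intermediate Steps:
Function('H')(z) = Mul(Add(1, z), Add(4, Pow(z, -1))) (Function('H')(z) = Mul(Add(4, Pow(z, -1)), Add(1, z)) = Mul(Add(1, z), Add(4, Pow(z, -1))))
Function('c')(M) = Mul(Pow(Add(9, M), -1), Add(Rational(52, 3), M)) (Function('c')(M) = Mul(Add(M, Add(5, Pow(3, -1), Mul(4, 3))), Pow(Add(M, 9), -1)) = Mul(Add(M, Add(5, Rational(1, 3), 12)), Pow(Add(9, M), -1)) = Mul(Add(M, Rational(52, 3)), Pow(Add(9, M), -1)) = Mul(Add(Rational(52, 3), M), Pow(Add(9, M), -1)) = Mul(Pow(Add(9, M), -1), Add(Rational(52, 3), M)))
o = Rational(-572, 27) (o = Mul(Mul(Pow(Add(9, 0), -1), Add(Rational(52, 3), 0)), -11) = Mul(Mul(Pow(9, -1), Rational(52, 3)), -11) = Mul(Mul(Rational(1, 9), Rational(52, 3)), -11) = Mul(Rational(52, 27), -11) = Rational(-572, 27) ≈ -21.185)
Add(o, Mul(-1, Mul(-1, -16))) = Add(Rational(-572, 27), Mul(-1, Mul(-1, -16))) = Add(Rational(-572, 27), Mul(-1, 16)) = Add(Rational(-572, 27), -16) = Rational(-1004, 27)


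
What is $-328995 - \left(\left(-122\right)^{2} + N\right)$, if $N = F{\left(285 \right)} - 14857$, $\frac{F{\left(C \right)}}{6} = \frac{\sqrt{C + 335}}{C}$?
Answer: $-329022 - \frac{4 \sqrt{155}}{95} \approx -3.2902 \cdot 10^{5}$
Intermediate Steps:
$F{\left(C \right)} = \frac{6 \sqrt{335 + C}}{C}$ ($F{\left(C \right)} = 6 \frac{\sqrt{C + 335}}{C} = 6 \frac{\sqrt{335 + C}}{C} = \frac{6 \sqrt{335 + C}}{C}$)
$N = -14857 + \frac{4 \sqrt{155}}{95}$ ($N = \frac{6 \sqrt{335 + 285}}{285} - 14857 = 6 \cdot \frac{1}{285} \sqrt{620} - 14857 = 6 \cdot \frac{1}{285} \cdot 2 \sqrt{155} - 14857 = \frac{4 \sqrt{155}}{95} - 14857 = -14857 + \frac{4 \sqrt{155}}{95} \approx -14856.0$)
$-328995 - \left(\left(-122\right)^{2} + N\right) = -328995 - \left(\left(-122\right)^{2} - \left(14857 - \frac{4 \sqrt{155}}{95}\right)\right) = -328995 - \left(14884 - \left(14857 - \frac{4 \sqrt{155}}{95}\right)\right) = -328995 - \left(27 + \frac{4 \sqrt{155}}{95}\right) = -329022 - \frac{4 \sqrt{155}}{95}$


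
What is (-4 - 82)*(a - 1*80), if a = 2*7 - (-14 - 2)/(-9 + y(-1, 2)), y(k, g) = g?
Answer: 41108/7 ≈ 5872.6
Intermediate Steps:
a = 82/7 (a = 2*7 - (-14 - 2)/(-9 + 2) = 14 - (-16)/(-7) = 14 - (-16)*(-1)/7 = 14 - 1*16/7 = 14 - 16/7 = 82/7 ≈ 11.714)
(-4 - 82)*(a - 1*80) = (-4 - 82)*(82/7 - 1*80) = -86*(82/7 - 80) = -86*(-478/7) = 41108/7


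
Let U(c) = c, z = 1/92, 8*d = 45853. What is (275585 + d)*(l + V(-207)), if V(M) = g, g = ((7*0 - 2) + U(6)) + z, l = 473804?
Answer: 98101491899621/736 ≈ 1.3329e+11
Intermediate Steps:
d = 45853/8 (d = (⅛)*45853 = 45853/8 ≈ 5731.6)
z = 1/92 ≈ 0.010870
g = 369/92 (g = ((7*0 - 2) + 6) + 1/92 = ((0 - 2) + 6) + 1/92 = (-2 + 6) + 1/92 = 4 + 1/92 = 369/92 ≈ 4.0109)
V(M) = 369/92
(275585 + d)*(l + V(-207)) = (275585 + 45853/8)*(473804 + 369/92) = (2250533/8)*(43590337/92) = 98101491899621/736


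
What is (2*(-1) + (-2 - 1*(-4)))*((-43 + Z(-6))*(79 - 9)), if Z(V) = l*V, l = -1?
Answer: 0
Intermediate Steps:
Z(V) = -V
(2*(-1) + (-2 - 1*(-4)))*((-43 + Z(-6))*(79 - 9)) = (2*(-1) + (-2 - 1*(-4)))*((-43 - 1*(-6))*(79 - 9)) = (-2 + (-2 + 4))*((-43 + 6)*70) = (-2 + 2)*(-37*70) = 0*(-2590) = 0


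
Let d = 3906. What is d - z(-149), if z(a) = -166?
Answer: 4072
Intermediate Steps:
d - z(-149) = 3906 - 1*(-166) = 3906 + 166 = 4072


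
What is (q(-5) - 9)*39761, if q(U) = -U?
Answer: -159044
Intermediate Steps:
(q(-5) - 9)*39761 = (-1*(-5) - 9)*39761 = (5 - 9)*39761 = -4*39761 = -159044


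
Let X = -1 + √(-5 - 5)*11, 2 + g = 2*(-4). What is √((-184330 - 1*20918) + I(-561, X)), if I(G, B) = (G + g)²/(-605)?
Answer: I*√622505405/55 ≈ 453.64*I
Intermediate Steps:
g = -10 (g = -2 + 2*(-4) = -2 - 8 = -10)
X = -1 + 11*I*√10 (X = -1 + √(-10)*11 = -1 + (I*√10)*11 = -1 + 11*I*√10 ≈ -1.0 + 34.785*I)
I(G, B) = -(-10 + G)²/605 (I(G, B) = (G - 10)²/(-605) = (-10 + G)²*(-1/605) = -(-10 + G)²/605)
√((-184330 - 1*20918) + I(-561, X)) = √((-184330 - 1*20918) - (-10 - 561)²/605) = √((-184330 - 20918) - 1/605*(-571)²) = √(-205248 - 1/605*326041) = √(-205248 - 326041/605) = √(-124501081/605) = I*√622505405/55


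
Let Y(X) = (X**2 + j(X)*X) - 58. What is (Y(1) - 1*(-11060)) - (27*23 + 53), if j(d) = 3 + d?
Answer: 10333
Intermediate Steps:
Y(X) = -58 + X**2 + X*(3 + X) (Y(X) = (X**2 + (3 + X)*X) - 58 = (X**2 + X*(3 + X)) - 58 = -58 + X**2 + X*(3 + X))
(Y(1) - 1*(-11060)) - (27*23 + 53) = ((-58 + 1**2 + 1*(3 + 1)) - 1*(-11060)) - (27*23 + 53) = ((-58 + 1 + 1*4) + 11060) - (621 + 53) = ((-58 + 1 + 4) + 11060) - 1*674 = (-53 + 11060) - 674 = 11007 - 674 = 10333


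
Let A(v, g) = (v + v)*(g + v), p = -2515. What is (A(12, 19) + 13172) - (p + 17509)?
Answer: -1078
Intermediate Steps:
A(v, g) = 2*v*(g + v) (A(v, g) = (2*v)*(g + v) = 2*v*(g + v))
(A(12, 19) + 13172) - (p + 17509) = (2*12*(19 + 12) + 13172) - (-2515 + 17509) = (2*12*31 + 13172) - 1*14994 = (744 + 13172) - 14994 = 13916 - 14994 = -1078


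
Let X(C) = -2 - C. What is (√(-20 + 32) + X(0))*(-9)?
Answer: 18 - 18*√3 ≈ -13.177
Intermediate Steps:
(√(-20 + 32) + X(0))*(-9) = (√(-20 + 32) + (-2 - 1*0))*(-9) = (√12 + (-2 + 0))*(-9) = (2*√3 - 2)*(-9) = (-2 + 2*√3)*(-9) = 18 - 18*√3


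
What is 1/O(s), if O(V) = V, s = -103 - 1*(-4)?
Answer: -1/99 ≈ -0.010101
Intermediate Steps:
s = -99 (s = -103 + 4 = -99)
1/O(s) = 1/(-99) = -1/99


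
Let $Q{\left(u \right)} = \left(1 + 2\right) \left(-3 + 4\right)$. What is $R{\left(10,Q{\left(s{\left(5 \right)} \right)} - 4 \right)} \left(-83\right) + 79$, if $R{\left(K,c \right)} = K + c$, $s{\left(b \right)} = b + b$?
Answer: $-668$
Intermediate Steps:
$s{\left(b \right)} = 2 b$
$Q{\left(u \right)} = 3$ ($Q{\left(u \right)} = 3 \cdot 1 = 3$)
$R{\left(10,Q{\left(s{\left(5 \right)} \right)} - 4 \right)} \left(-83\right) + 79 = \left(10 + \left(3 - 4\right)\right) \left(-83\right) + 79 = \left(10 - 1\right) \left(-83\right) + 79 = 9 \left(-83\right) + 79 = -747 + 79 = -668$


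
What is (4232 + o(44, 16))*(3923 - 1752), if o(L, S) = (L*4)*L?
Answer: 25999896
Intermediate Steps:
o(L, S) = 4*L² (o(L, S) = (4*L)*L = 4*L²)
(4232 + o(44, 16))*(3923 - 1752) = (4232 + 4*44²)*(3923 - 1752) = (4232 + 4*1936)*2171 = (4232 + 7744)*2171 = 11976*2171 = 25999896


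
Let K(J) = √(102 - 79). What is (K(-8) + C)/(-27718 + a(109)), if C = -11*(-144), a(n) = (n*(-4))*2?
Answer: -264/4765 - √23/28590 ≈ -0.055572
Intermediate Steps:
K(J) = √23
a(n) = -8*n (a(n) = -4*n*2 = -8*n)
C = 1584
(K(-8) + C)/(-27718 + a(109)) = (√23 + 1584)/(-27718 - 8*109) = (1584 + √23)/(-27718 - 872) = (1584 + √23)/(-28590) = (1584 + √23)*(-1/28590) = -264/4765 - √23/28590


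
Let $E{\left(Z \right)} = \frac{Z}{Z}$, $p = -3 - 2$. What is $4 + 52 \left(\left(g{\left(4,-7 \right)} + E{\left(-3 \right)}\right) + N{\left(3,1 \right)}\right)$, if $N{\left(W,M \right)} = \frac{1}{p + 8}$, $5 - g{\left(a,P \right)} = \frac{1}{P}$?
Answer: $\frac{7156}{21} \approx 340.76$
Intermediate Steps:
$p = -5$
$g{\left(a,P \right)} = 5 - \frac{1}{P}$
$E{\left(Z \right)} = 1$
$N{\left(W,M \right)} = \frac{1}{3}$ ($N{\left(W,M \right)} = \frac{1}{-5 + 8} = \frac{1}{3}$)
$4 + 52 \left(\left(g{\left(4,-7 \right)} + E{\left(-3 \right)}\right) + N{\left(3,1 \right)}\right) = 4 + 52 \left(\left(\left(5 - \frac{1}{-7}\right) + 1\right) + \frac{1}{3}\right) = 4 + 52 \left(\left(\left(5 - - \frac{1}{7}\right) + 1\right) + \frac{1}{3}\right) = 4 + 52 \left(\left(\left(5 + \frac{1}{7}\right) + 1\right) + \frac{1}{3}\right) = 4 + 52 \left(\left(\frac{36}{7} + 1\right) + \frac{1}{3}\right) = 4 + 52 \left(\frac{43}{7} + \frac{1}{3}\right) = 4 + 52 \cdot \frac{136}{21} = 4 + \frac{7072}{21} = \frac{7156}{21}$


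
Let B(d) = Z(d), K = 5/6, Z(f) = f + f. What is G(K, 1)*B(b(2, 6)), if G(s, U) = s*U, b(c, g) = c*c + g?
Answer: 50/3 ≈ 16.667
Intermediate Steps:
Z(f) = 2*f
b(c, g) = g + c² (b(c, g) = c² + g = g + c²)
K = ⅚ (K = 5*(⅙) = ⅚ ≈ 0.83333)
B(d) = 2*d
G(s, U) = U*s
G(K, 1)*B(b(2, 6)) = (1*(⅚))*(2*(6 + 2²)) = 5*(2*(6 + 4))/6 = 5*(2*10)/6 = (⅚)*20 = 50/3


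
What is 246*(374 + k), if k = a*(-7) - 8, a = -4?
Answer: 96924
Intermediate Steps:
k = 20 (k = -4*(-7) - 8 = 28 - 8 = 20)
246*(374 + k) = 246*(374 + 20) = 246*394 = 96924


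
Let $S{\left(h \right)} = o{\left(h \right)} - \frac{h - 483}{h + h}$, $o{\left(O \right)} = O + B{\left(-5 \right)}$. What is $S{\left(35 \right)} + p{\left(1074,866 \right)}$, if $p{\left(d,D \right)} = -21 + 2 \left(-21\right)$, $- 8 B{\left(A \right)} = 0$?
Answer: $- \frac{108}{5} \approx -21.6$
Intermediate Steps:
$B{\left(A \right)} = 0$ ($B{\left(A \right)} = \left(- \frac{1}{8}\right) 0 = 0$)
$o{\left(O \right)} = O$ ($o{\left(O \right)} = O + 0 = O$)
$p{\left(d,D \right)} = -63$ ($p{\left(d,D \right)} = -21 - 42 = -63$)
$S{\left(h \right)} = h - \frac{-483 + h}{2 h}$ ($S{\left(h \right)} = h - \frac{h - 483}{h + h} = h - \frac{-483 + h}{2 h}$)
$S{\left(35 \right)} + p{\left(1074,866 \right)} = \left(- \frac{1}{2} + 35 + \frac{483}{2 \cdot 35}\right) - 63 = \left(- \frac{1}{2} + 35 + \frac{483}{2} \cdot \frac{1}{35}\right) - 63 = \left(- \frac{1}{2} + 35 + \frac{69}{10}\right) - 63 = \frac{207}{5} - 63 = - \frac{108}{5}$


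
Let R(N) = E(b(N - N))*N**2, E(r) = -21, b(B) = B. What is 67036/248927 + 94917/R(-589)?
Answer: 22131081677/86358003767 ≈ 0.25627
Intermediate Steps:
R(N) = -21*N**2
67036/248927 + 94917/R(-589) = 67036/248927 + 94917/((-21*(-589)**2)) = 67036*(1/248927) + 94917/((-21*346921)) = 67036/248927 + 94917/(-7285341) = 67036/248927 + 94917*(-1/7285341) = 67036/248927 - 31639/2428447 = 22131081677/86358003767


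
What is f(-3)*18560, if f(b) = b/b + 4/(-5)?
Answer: 3712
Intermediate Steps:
f(b) = 1/5 (f(b) = 1 + 4*(-1/5) = 1 - 4/5 = 1/5)
f(-3)*18560 = (1/5)*18560 = 3712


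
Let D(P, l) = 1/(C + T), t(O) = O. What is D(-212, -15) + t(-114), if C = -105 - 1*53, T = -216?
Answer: -42637/374 ≈ -114.00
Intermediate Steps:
C = -158 (C = -105 - 53 = -158)
D(P, l) = -1/374 (D(P, l) = 1/(-158 - 216) = 1/(-374) = -1/374)
D(-212, -15) + t(-114) = -1/374 - 114 = -42637/374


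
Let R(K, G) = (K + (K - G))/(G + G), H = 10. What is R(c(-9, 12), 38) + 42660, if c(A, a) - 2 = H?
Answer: 1621073/38 ≈ 42660.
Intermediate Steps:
c(A, a) = 12 (c(A, a) = 2 + 10 = 12)
R(K, G) = (-G + 2*K)/(2*G) (R(K, G) = (-G + 2*K)/((2*G)) = (-G + 2*K)*(1/(2*G)) = (-G + 2*K)/(2*G))
R(c(-9, 12), 38) + 42660 = (12 - ½*38)/38 + 42660 = (12 - 19)/38 + 42660 = (1/38)*(-7) + 42660 = -7/38 + 42660 = 1621073/38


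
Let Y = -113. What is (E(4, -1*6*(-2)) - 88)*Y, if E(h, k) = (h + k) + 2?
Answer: 7910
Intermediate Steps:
E(h, k) = 2 + h + k
(E(4, -1*6*(-2)) - 88)*Y = ((2 + 4 - 1*6*(-2)) - 88)*(-113) = ((2 + 4 - 6*(-2)) - 88)*(-113) = ((2 + 4 + 12) - 88)*(-113) = (18 - 88)*(-113) = -70*(-113) = 7910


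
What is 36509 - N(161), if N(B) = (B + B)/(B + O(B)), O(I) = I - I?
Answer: 36507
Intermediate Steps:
O(I) = 0
N(B) = 2 (N(B) = (B + B)/(B + 0) = (2*B)/B = 2)
36509 - N(161) = 36509 - 1*2 = 36509 - 2 = 36507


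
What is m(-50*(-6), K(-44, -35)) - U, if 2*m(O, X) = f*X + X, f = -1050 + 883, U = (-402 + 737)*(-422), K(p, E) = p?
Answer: 145022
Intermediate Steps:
U = -141370 (U = 335*(-422) = -141370)
f = -167
m(O, X) = -83*X (m(O, X) = (-167*X + X)/2 = (-166*X)/2 = -83*X)
m(-50*(-6), K(-44, -35)) - U = -83*(-44) - 1*(-141370) = 3652 + 141370 = 145022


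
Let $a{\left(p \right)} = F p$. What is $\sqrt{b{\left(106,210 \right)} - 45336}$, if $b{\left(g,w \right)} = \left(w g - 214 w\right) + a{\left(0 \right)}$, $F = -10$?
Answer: $4 i \sqrt{4251} \approx 260.8 i$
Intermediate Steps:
$a{\left(p \right)} = - 10 p$
$b{\left(g,w \right)} = - 214 w + g w$ ($b{\left(g,w \right)} = \left(w g - 214 w\right) - 0 = \left(g w - 214 w\right) + 0 = \left(- 214 w + g w\right) + 0 = - 214 w + g w$)
$\sqrt{b{\left(106,210 \right)} - 45336} = \sqrt{210 \left(-214 + 106\right) - 45336} = \sqrt{210 \left(-108\right) - 45336} = \sqrt{-22680 - 45336} = \sqrt{-68016} = 4 i \sqrt{4251}$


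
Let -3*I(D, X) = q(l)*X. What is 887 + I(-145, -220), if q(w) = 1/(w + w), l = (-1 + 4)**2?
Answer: 24059/27 ≈ 891.07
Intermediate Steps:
l = 9 (l = 3**2 = 9)
q(w) = 1/(2*w)
I(D, X) = -X/54 (I(D, X) = -(1/2)/9*X/3 = -(1/2)*(1/9)*X/3 = -X/54)
887 + I(-145, -220) = 887 - 1/54*(-220) = 887 + 110/27 = 24059/27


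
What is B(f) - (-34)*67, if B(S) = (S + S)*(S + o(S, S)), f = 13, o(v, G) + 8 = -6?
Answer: 2252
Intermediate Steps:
o(v, G) = -14 (o(v, G) = -8 - 6 = -14)
B(S) = 2*S*(-14 + S) (B(S) = (S + S)*(S - 14) = (2*S)*(-14 + S) = 2*S*(-14 + S))
B(f) - (-34)*67 = 2*13*(-14 + 13) - (-34)*67 = 2*13*(-1) - 1*(-2278) = -26 + 2278 = 2252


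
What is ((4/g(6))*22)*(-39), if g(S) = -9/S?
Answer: 2288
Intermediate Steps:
((4/g(6))*22)*(-39) = ((4/((-9/6)))*22)*(-39) = ((4/((-9*1/6)))*22)*(-39) = ((4/(-3/2))*22)*(-39) = ((4*(-2/3))*22)*(-39) = -8/3*22*(-39) = -176/3*(-39) = 2288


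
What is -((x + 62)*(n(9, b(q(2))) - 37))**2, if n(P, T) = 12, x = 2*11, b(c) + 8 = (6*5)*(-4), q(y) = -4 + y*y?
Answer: -4410000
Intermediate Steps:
q(y) = -4 + y**2
b(c) = -128 (b(c) = -8 + (6*5)*(-4) = -8 + 30*(-4) = -8 - 120 = -128)
x = 22
-((x + 62)*(n(9, b(q(2))) - 37))**2 = -((22 + 62)*(12 - 37))**2 = -(84*(-25))**2 = -1*(-2100)**2 = -1*4410000 = -4410000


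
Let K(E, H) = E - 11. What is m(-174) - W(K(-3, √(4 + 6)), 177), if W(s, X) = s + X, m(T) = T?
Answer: -337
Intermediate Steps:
K(E, H) = -11 + E
W(s, X) = X + s
m(-174) - W(K(-3, √(4 + 6)), 177) = -174 - (177 + (-11 - 3)) = -174 - (177 - 14) = -174 - 1*163 = -174 - 163 = -337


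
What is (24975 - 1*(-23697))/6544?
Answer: 3042/409 ≈ 7.4377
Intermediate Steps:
(24975 - 1*(-23697))/6544 = (24975 + 23697)*(1/6544) = 48672*(1/6544) = 3042/409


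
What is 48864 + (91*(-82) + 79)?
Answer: 41481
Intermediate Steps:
48864 + (91*(-82) + 79) = 48864 + (-7462 + 79) = 48864 - 7383 = 41481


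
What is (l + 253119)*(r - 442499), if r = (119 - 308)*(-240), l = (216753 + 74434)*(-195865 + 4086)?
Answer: 22177551744437006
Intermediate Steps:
l = -55843551673 (l = 291187*(-191779) = -55843551673)
r = 45360 (r = -189*(-240) = 45360)
(l + 253119)*(r - 442499) = (-55843551673 + 253119)*(45360 - 442499) = -55843298554*(-397139) = 22177551744437006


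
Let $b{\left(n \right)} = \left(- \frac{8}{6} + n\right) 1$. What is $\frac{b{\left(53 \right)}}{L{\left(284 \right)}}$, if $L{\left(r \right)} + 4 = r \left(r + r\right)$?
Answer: $\frac{155}{483924} \approx 0.0003203$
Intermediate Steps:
$b{\left(n \right)} = - \frac{4}{3} + n$ ($b{\left(n \right)} = \left(\left(-8\right) \frac{1}{6} + n\right) 1 = \left(- \frac{4}{3} + n\right) 1 = - \frac{4}{3} + n$)
$L{\left(r \right)} = -4 + 2 r^{2}$ ($L{\left(r \right)} = -4 + r \left(r + r\right) = -4 + r 2 r = -4 + 2 r^{2}$)
$\frac{b{\left(53 \right)}}{L{\left(284 \right)}} = \frac{- \frac{4}{3} + 53}{-4 + 2 \cdot 284^{2}} = \frac{155}{3 \left(-4 + 2 \cdot 80656\right)} = \frac{155}{3 \left(-4 + 161312\right)} = \frac{155}{3 \cdot 161308} = \frac{155}{3} \cdot \frac{1}{161308} = \frac{155}{483924}$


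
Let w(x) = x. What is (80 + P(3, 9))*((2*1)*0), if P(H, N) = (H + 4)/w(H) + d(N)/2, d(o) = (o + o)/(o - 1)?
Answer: 0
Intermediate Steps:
d(o) = 2*o/(-1 + o) (d(o) = (2*o)/(-1 + o) = 2*o/(-1 + o))
P(H, N) = N/(-1 + N) + (4 + H)/H (P(H, N) = (H + 4)/H + (2*N/(-1 + N))/2 = (4 + H)/H + (2*N/(-1 + N))*(1/2) = (4 + H)/H + N/(-1 + N) = N/(-1 + N) + (4 + H)/H)
(80 + P(3, 9))*((2*1)*0) = (80 + (3*9 + (-1 + 9)*(4 + 3))/(3*(-1 + 9)))*((2*1)*0) = (80 + (1/3)*(27 + 8*7)/8)*(2*0) = (80 + (1/3)*(1/8)*(27 + 56))*0 = (80 + (1/3)*(1/8)*83)*0 = (80 + 83/24)*0 = (2003/24)*0 = 0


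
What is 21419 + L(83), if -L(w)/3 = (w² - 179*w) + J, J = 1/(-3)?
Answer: 45324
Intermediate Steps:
J = -⅓ ≈ -0.33333
L(w) = 1 - 3*w² + 537*w (L(w) = -3*((w² - 179*w) - ⅓) = -3*(-⅓ + w² - 179*w) = 1 - 3*w² + 537*w)
21419 + L(83) = 21419 + (1 - 3*83² + 537*83) = 21419 + (1 - 3*6889 + 44571) = 21419 + (1 - 20667 + 44571) = 21419 + 23905 = 45324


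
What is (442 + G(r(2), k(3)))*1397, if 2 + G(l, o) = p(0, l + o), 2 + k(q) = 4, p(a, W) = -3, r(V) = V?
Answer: 610489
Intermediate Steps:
k(q) = 2 (k(q) = -2 + 4 = 2)
G(l, o) = -5 (G(l, o) = -2 - 3 = -5)
(442 + G(r(2), k(3)))*1397 = (442 - 5)*1397 = 437*1397 = 610489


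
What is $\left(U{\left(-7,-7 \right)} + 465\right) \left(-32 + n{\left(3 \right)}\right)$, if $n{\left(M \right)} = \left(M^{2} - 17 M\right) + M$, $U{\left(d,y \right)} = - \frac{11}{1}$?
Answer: $-32234$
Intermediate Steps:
$U{\left(d,y \right)} = -11$ ($U{\left(d,y \right)} = \left(-11\right) 1 = -11$)
$n{\left(M \right)} = M^{2} - 16 M$
$\left(U{\left(-7,-7 \right)} + 465\right) \left(-32 + n{\left(3 \right)}\right) = \left(-11 + 465\right) \left(-32 + 3 \left(-16 + 3\right)\right) = 454 \left(-32 + 3 \left(-13\right)\right) = 454 \left(-32 - 39\right) = 454 \left(-71\right) = -32234$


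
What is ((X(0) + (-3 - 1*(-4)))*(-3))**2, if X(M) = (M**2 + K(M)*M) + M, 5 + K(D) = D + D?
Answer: 9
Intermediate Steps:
K(D) = -5 + 2*D (K(D) = -5 + (D + D) = -5 + 2*D)
X(M) = M + M**2 + M*(-5 + 2*M) (X(M) = (M**2 + (-5 + 2*M)*M) + M = (M**2 + M*(-5 + 2*M)) + M = M + M**2 + M*(-5 + 2*M))
((X(0) + (-3 - 1*(-4)))*(-3))**2 = ((0*(-4 + 3*0) + (-3 - 1*(-4)))*(-3))**2 = ((0*(-4 + 0) + (-3 + 4))*(-3))**2 = ((0*(-4) + 1)*(-3))**2 = ((0 + 1)*(-3))**2 = (1*(-3))**2 = (-3)**2 = 9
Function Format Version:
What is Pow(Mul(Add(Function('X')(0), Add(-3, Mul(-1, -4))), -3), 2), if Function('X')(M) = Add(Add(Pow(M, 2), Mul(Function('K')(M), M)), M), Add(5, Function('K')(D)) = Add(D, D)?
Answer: 9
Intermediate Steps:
Function('K')(D) = Add(-5, Mul(2, D)) (Function('K')(D) = Add(-5, Add(D, D)) = Add(-5, Mul(2, D)))
Function('X')(M) = Add(M, Pow(M, 2), Mul(M, Add(-5, Mul(2, M)))) (Function('X')(M) = Add(Add(Pow(M, 2), Mul(Add(-5, Mul(2, M)), M)), M) = Add(Add(Pow(M, 2), Mul(M, Add(-5, Mul(2, M)))), M) = Add(M, Pow(M, 2), Mul(M, Add(-5, Mul(2, M)))))
Pow(Mul(Add(Function('X')(0), Add(-3, Mul(-1, -4))), -3), 2) = Pow(Mul(Add(Mul(0, Add(-4, Mul(3, 0))), Add(-3, Mul(-1, -4))), -3), 2) = Pow(Mul(Add(Mul(0, Add(-4, 0)), Add(-3, 4)), -3), 2) = Pow(Mul(Add(Mul(0, -4), 1), -3), 2) = Pow(Mul(Add(0, 1), -3), 2) = Pow(Mul(1, -3), 2) = Pow(-3, 2) = 9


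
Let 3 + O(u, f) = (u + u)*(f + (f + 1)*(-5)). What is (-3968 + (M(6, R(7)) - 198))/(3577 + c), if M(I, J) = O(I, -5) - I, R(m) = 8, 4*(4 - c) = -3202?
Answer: -7990/8763 ≈ -0.91179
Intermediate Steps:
c = 1609/2 (c = 4 - 1/4*(-3202) = 4 + 1601/2 = 1609/2 ≈ 804.50)
O(u, f) = -3 + 2*u*(-5 - 4*f) (O(u, f) = -3 + (u + u)*(f + (f + 1)*(-5)) = -3 + (2*u)*(f + (1 + f)*(-5)) = -3 + (2*u)*(f + (-5 - 5*f)) = -3 + (2*u)*(-5 - 4*f) = -3 + 2*u*(-5 - 4*f))
M(I, J) = -3 + 29*I (M(I, J) = (-3 - 10*I - 8*(-5)*I) - I = (-3 - 10*I + 40*I) - I = (-3 + 30*I) - I = -3 + 29*I)
(-3968 + (M(6, R(7)) - 198))/(3577 + c) = (-3968 + ((-3 + 29*6) - 198))/(3577 + 1609/2) = (-3968 + ((-3 + 174) - 198))/(8763/2) = (-3968 + (171 - 198))*(2/8763) = (-3968 - 27)*(2/8763) = -3995*2/8763 = -7990/8763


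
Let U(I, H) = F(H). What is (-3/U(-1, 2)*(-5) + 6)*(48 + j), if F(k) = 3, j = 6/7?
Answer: 3762/7 ≈ 537.43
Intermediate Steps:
j = 6/7 (j = 6*(⅐) = 6/7 ≈ 0.85714)
U(I, H) = 3
(-3/U(-1, 2)*(-5) + 6)*(48 + j) = (-3/3*(-5) + 6)*(48 + 6/7) = (-3*⅓*(-5) + 6)*(342/7) = (-1*(-5) + 6)*(342/7) = (5 + 6)*(342/7) = 11*(342/7) = 3762/7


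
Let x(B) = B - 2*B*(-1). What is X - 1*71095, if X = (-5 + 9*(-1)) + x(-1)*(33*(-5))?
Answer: -70614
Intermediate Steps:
x(B) = 3*B (x(B) = B - (-2)*B = B + 2*B = 3*B)
X = 481 (X = (-5 + 9*(-1)) + (3*(-1))*(33*(-5)) = (-5 - 9) - 3*(-165) = -14 + 495 = 481)
X - 1*71095 = 481 - 1*71095 = 481 - 71095 = -70614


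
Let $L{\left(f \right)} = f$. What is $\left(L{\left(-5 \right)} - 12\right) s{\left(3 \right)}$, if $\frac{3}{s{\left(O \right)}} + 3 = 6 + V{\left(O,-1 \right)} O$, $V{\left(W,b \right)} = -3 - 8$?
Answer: $\frac{17}{10} \approx 1.7$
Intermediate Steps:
$V{\left(W,b \right)} = -11$ ($V{\left(W,b \right)} = -3 - 8 = -11$)
$s{\left(O \right)} = \frac{3}{3 - 11 O}$ ($s{\left(O \right)} = \frac{3}{-3 - \left(-6 + 11 O\right)} = \frac{3}{3 - 11 O}$)
$\left(L{\left(-5 \right)} - 12\right) s{\left(3 \right)} = \left(-5 - 12\right) \frac{3}{3 - 33} = - 17 \frac{3}{3 - 33} = - 17 \frac{3}{-30} = - 17 \cdot 3 \left(- \frac{1}{30}\right) = \left(-17\right) \left(- \frac{1}{10}\right) = \frac{17}{10}$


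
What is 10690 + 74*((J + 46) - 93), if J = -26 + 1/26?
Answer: 68781/13 ≈ 5290.8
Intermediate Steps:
J = -675/26 (J = -26 + 1/26 = -675/26 ≈ -25.962)
10690 + 74*((J + 46) - 93) = 10690 + 74*((-675/26 + 46) - 93) = 10690 + 74*(521/26 - 93) = 10690 + 74*(-1897/26) = 10690 - 70189/13 = 68781/13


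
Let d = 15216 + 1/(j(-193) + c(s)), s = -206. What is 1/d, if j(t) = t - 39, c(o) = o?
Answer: 438/6664607 ≈ 6.5720e-5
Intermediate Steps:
j(t) = -39 + t
d = 6664607/438 (d = 15216 + 1/((-39 - 193) - 206) = 15216 + 1/(-232 - 206) = 15216 + 1/(-438) = 15216 - 1/438 = 6664607/438 ≈ 15216.)
1/d = 1/(6664607/438) = 438/6664607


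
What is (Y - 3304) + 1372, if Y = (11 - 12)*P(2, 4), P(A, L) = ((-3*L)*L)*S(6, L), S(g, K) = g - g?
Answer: -1932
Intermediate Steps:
S(g, K) = 0
P(A, L) = 0 (P(A, L) = ((-3*L)*L)*0 = -3*L**2*0 = 0)
Y = 0 (Y = (11 - 12)*0 = -1*0 = 0)
(Y - 3304) + 1372 = (0 - 3304) + 1372 = -3304 + 1372 = -1932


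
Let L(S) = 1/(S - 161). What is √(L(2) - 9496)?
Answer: I*√240068535/159 ≈ 97.448*I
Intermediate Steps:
L(S) = 1/(-161 + S)
√(L(2) - 9496) = √(1/(-161 + 2) - 9496) = √(1/(-159) - 9496) = √(-1/159 - 9496) = √(-1509865/159) = I*√240068535/159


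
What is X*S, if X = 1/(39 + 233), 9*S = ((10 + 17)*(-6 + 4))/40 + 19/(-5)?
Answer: -103/48960 ≈ -0.0021038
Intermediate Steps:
S = -103/180 (S = (((10 + 17)*(-6 + 4))/40 + 19/(-5))/9 = ((27*(-2))*(1/40) + 19*(-1/5))/9 = (-54*1/40 - 19/5)/9 = (-27/20 - 19/5)/9 = (1/9)*(-103/20) = -103/180 ≈ -0.57222)
X = 1/272 ≈ 0.0036765
X*S = (1/272)*(-103/180) = -103/48960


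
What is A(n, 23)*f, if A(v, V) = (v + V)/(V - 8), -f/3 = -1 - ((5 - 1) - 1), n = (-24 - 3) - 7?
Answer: -44/5 ≈ -8.8000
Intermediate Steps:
n = -34 (n = -27 - 7 = -34)
f = 12 (f = -3*(-1 - ((5 - 1) - 1)) = -3*(-1 - (4 - 1)) = -3*(-1 - 1*3) = -3*(-1 - 3) = -3*(-4) = 12)
A(v, V) = (V + v)/(-8 + V)
A(n, 23)*f = ((23 - 34)/(-8 + 23))*12 = (-11/15)*12 = ((1/15)*(-11))*12 = -11/15*12 = -44/5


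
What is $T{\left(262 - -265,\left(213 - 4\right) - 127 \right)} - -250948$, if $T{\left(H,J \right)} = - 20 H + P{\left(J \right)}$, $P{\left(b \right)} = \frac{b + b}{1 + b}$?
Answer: $\frac{19954028}{83} \approx 2.4041 \cdot 10^{5}$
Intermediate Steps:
$P{\left(b \right)} = \frac{2 b}{1 + b}$
$T{\left(H,J \right)} = - 20 H + \frac{2 J}{1 + J}$
$T{\left(262 - -265,\left(213 - 4\right) - 127 \right)} - -250948 = \frac{2 \left(\left(\left(213 - 4\right) - 127\right) - 10 \left(262 - -265\right) \left(1 + \left(\left(213 - 4\right) - 127\right)\right)\right)}{1 + \left(\left(213 - 4\right) - 127\right)} - -250948 = \frac{2 \left(\left(209 - 127\right) - 10 \left(262 + 265\right) \left(1 + \left(209 - 127\right)\right)\right)}{1 + \left(209 - 127\right)} + 250948 = \frac{2 \left(82 - 5270 \left(1 + 82\right)\right)}{1 + 82} + 250948 = \frac{2 \left(82 - 5270 \cdot 83\right)}{83} + 250948 = 2 \cdot \frac{1}{83} \left(82 - 437410\right) + 250948 = 2 \cdot \frac{1}{83} \left(-437328\right) + 250948 = - \frac{874656}{83} + 250948 = \frac{19954028}{83}$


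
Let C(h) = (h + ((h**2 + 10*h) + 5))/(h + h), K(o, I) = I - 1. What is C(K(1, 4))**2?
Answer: 2209/36 ≈ 61.361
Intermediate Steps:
K(o, I) = -1 + I
C(h) = (5 + h**2 + 11*h)/(2*h) (C(h) = (h + (5 + h**2 + 10*h))/((2*h)) = (5 + h**2 + 11*h)*(1/(2*h)) = (5 + h**2 + 11*h)/(2*h))
C(K(1, 4))**2 = ((5 + (-1 + 4)*(11 + (-1 + 4)))/(2*(-1 + 4)))**2 = ((1/2)*(5 + 3*(11 + 3))/3)**2 = ((1/2)*(1/3)*(5 + 3*14))**2 = ((1/2)*(1/3)*(5 + 42))**2 = ((1/2)*(1/3)*47)**2 = (47/6)**2 = 2209/36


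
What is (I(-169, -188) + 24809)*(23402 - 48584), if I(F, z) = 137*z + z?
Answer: 28581570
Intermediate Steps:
I(F, z) = 138*z
(I(-169, -188) + 24809)*(23402 - 48584) = (138*(-188) + 24809)*(23402 - 48584) = (-25944 + 24809)*(-25182) = -1135*(-25182) = 28581570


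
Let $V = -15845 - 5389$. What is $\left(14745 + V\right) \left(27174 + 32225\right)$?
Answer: $-385440111$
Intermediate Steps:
$V = -21234$ ($V = -15845 - 5389 = -21234$)
$\left(14745 + V\right) \left(27174 + 32225\right) = \left(14745 - 21234\right) \left(27174 + 32225\right) = \left(-6489\right) 59399 = -385440111$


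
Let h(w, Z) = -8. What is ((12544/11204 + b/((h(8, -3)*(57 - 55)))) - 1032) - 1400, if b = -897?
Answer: -106429839/44816 ≈ -2374.8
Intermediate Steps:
((12544/11204 + b/((h(8, -3)*(57 - 55)))) - 1032) - 1400 = ((12544/11204 - 897*(-1/(8*(57 - 55)))) - 1032) - 1400 = ((12544*(1/11204) - 897/((-8*2))) - 1032) - 1400 = ((3136/2801 - 897/(-16)) - 1032) - 1400 = ((3136/2801 - 897*(-1/16)) - 1032) - 1400 = ((3136/2801 + 897/16) - 1032) - 1400 = (2562673/44816 - 1032) - 1400 = -43687439/44816 - 1400 = -106429839/44816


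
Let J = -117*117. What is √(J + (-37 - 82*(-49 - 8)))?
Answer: 2*I*√2263 ≈ 95.142*I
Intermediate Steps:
J = -13689
√(J + (-37 - 82*(-49 - 8))) = √(-13689 + (-37 - 82*(-49 - 8))) = √(-13689 + (-37 - 82*(-57))) = √(-13689 + (-37 + 4674)) = √(-13689 + 4637) = √(-9052) = 2*I*√2263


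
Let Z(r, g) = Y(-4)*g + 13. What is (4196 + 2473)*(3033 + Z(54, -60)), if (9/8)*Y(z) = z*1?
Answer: 21736494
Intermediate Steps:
Y(z) = 8*z/9 (Y(z) = 8*(z*1)/9 = 8*z/9)
Z(r, g) = 13 - 32*g/9 (Z(r, g) = ((8/9)*(-4))*g + 13 = -32*g/9 + 13 = 13 - 32*g/9)
(4196 + 2473)*(3033 + Z(54, -60)) = (4196 + 2473)*(3033 + (13 - 32/9*(-60))) = 6669*(3033 + (13 + 640/3)) = 6669*(3033 + 679/3) = 6669*(9778/3) = 21736494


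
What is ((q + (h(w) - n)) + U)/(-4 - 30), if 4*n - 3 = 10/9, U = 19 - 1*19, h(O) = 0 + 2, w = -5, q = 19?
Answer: -719/1224 ≈ -0.58742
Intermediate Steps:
h(O) = 2
U = 0 (U = 19 - 19 = 0)
n = 37/36 (n = 3/4 + (10/9)/4 = 3/4 + (10*(1/9))/4 = 3/4 + (1/4)*(10/9) = 3/4 + 5/18 = 37/36 ≈ 1.0278)
((q + (h(w) - n)) + U)/(-4 - 30) = ((19 + (2 - 1*37/36)) + 0)/(-4 - 30) = ((19 + (2 - 37/36)) + 0)/(-34) = ((19 + 35/36) + 0)*(-1/34) = (719/36 + 0)*(-1/34) = (719/36)*(-1/34) = -719/1224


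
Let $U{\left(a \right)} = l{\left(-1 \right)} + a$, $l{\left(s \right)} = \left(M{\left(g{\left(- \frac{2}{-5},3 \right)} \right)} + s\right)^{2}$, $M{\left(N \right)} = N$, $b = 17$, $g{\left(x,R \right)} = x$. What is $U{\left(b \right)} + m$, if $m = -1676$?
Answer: $- \frac{41466}{25} \approx -1658.6$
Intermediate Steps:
$l{\left(s \right)} = \left(\frac{2}{5} + s\right)^{2}$ ($l{\left(s \right)} = \left(- \frac{2}{-5} + s\right)^{2} = \left(\left(-2\right) \left(- \frac{1}{5}\right) + s\right)^{2} = \left(\frac{2}{5} + s\right)^{2}$)
$U{\left(a \right)} = \frac{9}{25} + a$ ($U{\left(a \right)} = \frac{\left(2 + 5 \left(-1\right)\right)^{2}}{25} + a = \frac{\left(2 - 5\right)^{2}}{25} + a = \frac{\left(-3\right)^{2}}{25} + a = \frac{1}{25} \cdot 9 + a = \frac{9}{25} + a$)
$U{\left(b \right)} + m = \left(\frac{9}{25} + 17\right) - 1676 = \frac{434}{25} - 1676 = - \frac{41466}{25}$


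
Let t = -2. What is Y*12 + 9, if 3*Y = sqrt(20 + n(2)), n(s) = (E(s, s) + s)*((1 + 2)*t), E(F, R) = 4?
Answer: 9 + 16*I ≈ 9.0 + 16.0*I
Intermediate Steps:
n(s) = -24 - 6*s (n(s) = (4 + s)*((1 + 2)*(-2)) = (4 + s)*(3*(-2)) = (4 + s)*(-6) = -24 - 6*s)
Y = 4*I/3 (Y = sqrt(20 + (-24 - 6*2))/3 = sqrt(20 + (-24 - 12))/3 = sqrt(20 - 36)/3 = sqrt(-16)/3 = (4*I)/3 = 4*I/3 ≈ 1.3333*I)
Y*12 + 9 = (4*I/3)*12 + 9 = 16*I + 9 = 9 + 16*I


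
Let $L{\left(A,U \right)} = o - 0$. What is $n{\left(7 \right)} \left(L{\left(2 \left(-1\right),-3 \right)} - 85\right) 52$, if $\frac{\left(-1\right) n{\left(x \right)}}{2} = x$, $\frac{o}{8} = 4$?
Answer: $38584$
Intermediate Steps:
$o = 32$ ($o = 8 \cdot 4 = 32$)
$n{\left(x \right)} = - 2 x$
$L{\left(A,U \right)} = 32$ ($L{\left(A,U \right)} = 32 - 0 = 32 + 0 = 32$)
$n{\left(7 \right)} \left(L{\left(2 \left(-1\right),-3 \right)} - 85\right) 52 = \left(-2\right) 7 \left(32 - 85\right) 52 = - 14 \left(32 - 85\right) 52 = \left(-14\right) \left(-53\right) 52 = 742 \cdot 52 = 38584$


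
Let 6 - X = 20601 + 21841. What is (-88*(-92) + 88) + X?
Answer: -34252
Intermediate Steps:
X = -42436 (X = 6 - (20601 + 21841) = 6 - 1*42442 = 6 - 42442 = -42436)
(-88*(-92) + 88) + X = (-88*(-92) + 88) - 42436 = (8096 + 88) - 42436 = 8184 - 42436 = -34252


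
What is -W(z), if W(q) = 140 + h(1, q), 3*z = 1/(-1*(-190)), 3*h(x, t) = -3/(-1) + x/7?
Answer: -2962/21 ≈ -141.05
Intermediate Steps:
h(x, t) = 1 + x/21 (h(x, t) = (-3/(-1) + x/7)/3 = (-3*(-1) + x*(⅐))/3 = (3 + x/7)/3 = 1 + x/21)
z = 1/570 (z = 1/(3*((-1*(-190)))) = (⅓)/190 = (⅓)*(1/190) = 1/570 ≈ 0.0017544)
W(q) = 2962/21 (W(q) = 140 + (1 + (1/21)*1) = 140 + (1 + 1/21) = 140 + 22/21 = 2962/21)
-W(z) = -1*2962/21 = -2962/21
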